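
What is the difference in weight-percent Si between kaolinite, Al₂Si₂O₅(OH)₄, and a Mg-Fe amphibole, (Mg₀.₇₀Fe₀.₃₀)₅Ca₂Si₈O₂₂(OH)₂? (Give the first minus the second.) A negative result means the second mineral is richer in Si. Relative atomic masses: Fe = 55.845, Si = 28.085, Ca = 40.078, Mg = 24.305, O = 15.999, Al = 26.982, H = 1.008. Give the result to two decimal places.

First mineral: 56.170 g Si in 258.157 g formula = 21.76 wt% Si.
Second mineral: 224.680 g Si in 859.663 g formula = 26.14 wt% Si.
21.76% − 26.14% gives a difference of -4.38 percentage points.

-4.38 percentage points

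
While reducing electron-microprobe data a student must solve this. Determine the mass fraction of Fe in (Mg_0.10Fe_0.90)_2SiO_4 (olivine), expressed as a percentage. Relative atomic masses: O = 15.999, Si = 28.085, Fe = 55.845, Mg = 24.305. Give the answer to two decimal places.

M((Mg_0.10Fe_0.90)_2SiO_4) = 197.463 g/mol.
Fe contributes 1.80 × 55.845 = 100.521 g per mole.
100.521/197.463 = 0.5091 → 50.91%.

50.91 mass %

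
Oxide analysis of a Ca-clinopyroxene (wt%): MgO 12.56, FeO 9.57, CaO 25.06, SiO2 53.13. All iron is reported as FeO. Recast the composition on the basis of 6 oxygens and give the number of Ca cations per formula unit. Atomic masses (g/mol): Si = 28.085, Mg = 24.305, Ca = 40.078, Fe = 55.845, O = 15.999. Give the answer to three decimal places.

1.008 Ca apfu

12.56 wt% MgO ÷ 40.304 g/mol = 0.31163 mol, giving 0.31163 Mg and 0.31163 O.
9.57 wt% FeO ÷ 71.844 g/mol = 0.13321 mol, giving 0.13321 Fe and 0.13321 O.
25.06 wt% CaO ÷ 56.077 g/mol = 0.44689 mol, giving 0.44689 Ca and 0.44689 O.
53.13 wt% SiO2 ÷ 60.083 g/mol = 0.88428 mol, giving 0.88428 Si and 1.76856 O.
Oxygen sums to 2.66029; scaling by 6/2.66029 = 2.25539 puts the formula on 6 O.
Ca: 0.44689 × 2.25539 = 1.008 atoms per formula unit.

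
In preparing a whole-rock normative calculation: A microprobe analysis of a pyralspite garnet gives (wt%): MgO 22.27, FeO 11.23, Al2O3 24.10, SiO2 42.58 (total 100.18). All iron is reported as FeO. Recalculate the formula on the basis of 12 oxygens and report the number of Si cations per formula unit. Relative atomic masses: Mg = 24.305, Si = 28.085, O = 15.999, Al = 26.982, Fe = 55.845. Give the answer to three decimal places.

MgO (M=40.304): mol = 0.55255; Mg = 0.55255, O = 0.55255.
FeO (M=71.844): mol = 0.15631; Fe = 0.15631, O = 0.15631.
Al2O3 (M=101.961): mol = 0.23636; Al = 0.47272, O = 0.70908.
SiO2 (M=60.083): mol = 0.70869; Si = 0.70869, O = 1.41738.
ΣO = 2.83532; factor = 12/ΣO = 4.23233.
Si apfu = 0.70869 × 4.23233 = 2.999.

2.999 Si apfu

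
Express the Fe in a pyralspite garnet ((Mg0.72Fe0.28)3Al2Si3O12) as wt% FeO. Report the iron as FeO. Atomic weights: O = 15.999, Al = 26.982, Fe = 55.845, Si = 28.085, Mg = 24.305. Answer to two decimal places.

Molar mass of (Mg0.72Fe0.28)3Al2Si3O12 = 2.16*24.305 + 0.84*55.845 + 2*26.982 + 3*28.085 + 12*15.999 = 429.616 g/mol.
Each formula unit contains 0.84 Fe, equivalent to 0.84/1 = 0.8400 mol FeO.
M(FeO) = 1×55.845 + 1×15.999 = 71.844 g/mol.
Mass of FeO per formula unit = 0.8400 × 71.844 = 60.349 g.
FeO wt% = 60.349 / 429.616 × 100 = 14.05%.

14.05 wt%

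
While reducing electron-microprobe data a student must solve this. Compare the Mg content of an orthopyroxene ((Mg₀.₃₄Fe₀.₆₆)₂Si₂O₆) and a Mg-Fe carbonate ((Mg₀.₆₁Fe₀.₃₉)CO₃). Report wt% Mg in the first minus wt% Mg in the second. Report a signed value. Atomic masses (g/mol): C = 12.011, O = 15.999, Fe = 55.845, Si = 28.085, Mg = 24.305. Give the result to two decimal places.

Mg in (Mg₀.₃₄Fe₀.₆₆)₂Si₂O₆: molar mass 242.407 g/mol; 0.68×24.305 = 16.527 g → 6.82 wt%.
Mg in (Mg₀.₆₁Fe₀.₃₉)CO₃: molar mass 96.614 g/mol; 0.61×24.305 = 14.826 g → 15.35 wt%.
Difference = 6.82 − 15.35 = -8.53 percentage points.

-8.53 percentage points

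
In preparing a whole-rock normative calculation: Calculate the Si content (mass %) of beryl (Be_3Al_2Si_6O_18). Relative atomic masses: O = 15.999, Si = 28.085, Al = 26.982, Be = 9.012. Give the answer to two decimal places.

M(Be_3Al_2Si_6O_18) = 537.492 g/mol.
Si contributes 6 × 28.085 = 168.510 g per mole.
168.510/537.492 = 0.3135 → 31.35%.

31.35 mass %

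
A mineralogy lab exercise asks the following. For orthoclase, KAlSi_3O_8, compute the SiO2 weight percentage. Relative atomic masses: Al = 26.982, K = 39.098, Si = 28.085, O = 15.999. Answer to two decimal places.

64.76 wt%

Molar mass of KAlSi_3O_8 = 1·39.098 + 1·26.982 + 3·28.085 + 8·15.999 = 278.327 g/mol.
Each formula unit contains 3 Si, equivalent to 3/1 = 3.0000 mol SiO2.
M(SiO2) = 1×28.085 + 2×15.999 = 60.083 g/mol.
Mass of SiO2 per formula unit = 3.0000 × 60.083 = 180.249 g.
SiO2 wt% = 180.249 / 278.327 × 100 = 64.76%.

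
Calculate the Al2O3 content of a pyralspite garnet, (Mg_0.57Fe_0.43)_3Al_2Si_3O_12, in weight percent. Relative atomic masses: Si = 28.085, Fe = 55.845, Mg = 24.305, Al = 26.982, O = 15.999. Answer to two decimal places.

Molar mass of (Mg_0.57Fe_0.43)_3Al_2Si_3O_12 = 1.71·24.305 + 1.29·55.845 + 2·26.982 + 3·28.085 + 12·15.999 = 443.809 g/mol.
Each formula unit contains 2 Al, equivalent to 2/2 = 1.0000 mol Al2O3.
M(Al2O3) = 2×26.982 + 3×15.999 = 101.961 g/mol.
Mass of Al2O3 per formula unit = 1.0000 × 101.961 = 101.961 g.
Al2O3 wt% = 101.961 / 443.809 × 100 = 22.97%.

22.97 wt%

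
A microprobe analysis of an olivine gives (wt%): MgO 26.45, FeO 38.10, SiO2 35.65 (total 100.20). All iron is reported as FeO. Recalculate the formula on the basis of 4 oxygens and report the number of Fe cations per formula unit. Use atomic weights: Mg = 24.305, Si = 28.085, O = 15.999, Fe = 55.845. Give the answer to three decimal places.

0.894 Fe apfu

MgO: 26.45/40.304 = 0.65626 mol → 0.65626 mol Mg, 0.65626 mol O.
FeO: 38.10/71.844 = 0.53032 mol → 0.53032 mol Fe, 0.53032 mol O.
SiO2: 35.65/60.083 = 0.59335 mol → 0.59335 mol Si, 1.18670 mol O.
Total oxygen = 2.37328 mol. Normalization factor = 4/2.37328 = 1.68543.
Fe per 4 O = 0.53032 × 1.68543 = 0.894.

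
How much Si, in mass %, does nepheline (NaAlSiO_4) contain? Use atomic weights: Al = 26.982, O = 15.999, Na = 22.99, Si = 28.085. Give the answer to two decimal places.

19.77 mass %

Formula mass = 1·22.99 + 1·26.982 + 1·28.085 + 4·15.999 = 142.053 g/mol, of which 28.085 g is Si.
So Si makes up 28.085/142.053 = 0.1977 of the mass, i.e. 19.77%.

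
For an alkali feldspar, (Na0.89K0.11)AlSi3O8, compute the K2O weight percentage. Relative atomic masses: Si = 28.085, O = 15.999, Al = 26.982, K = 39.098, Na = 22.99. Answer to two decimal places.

M((Na0.89K0.11)AlSi3O8) = 263.991 g/mol; M(K2O) = 94.195 g/mol.
Moles K2O per formula unit = 0.11 K ÷ 2 = 0.0550.
K2O fraction = (0.0550 × 94.195) / 263.991 = 5.181/263.991 = 0.0196.

1.96 wt%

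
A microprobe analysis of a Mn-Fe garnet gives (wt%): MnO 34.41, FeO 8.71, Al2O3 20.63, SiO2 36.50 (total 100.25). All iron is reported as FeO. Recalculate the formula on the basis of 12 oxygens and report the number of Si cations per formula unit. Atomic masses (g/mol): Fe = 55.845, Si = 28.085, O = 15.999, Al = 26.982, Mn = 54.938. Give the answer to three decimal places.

3.002 Si apfu

MnO (M=70.937): mol = 0.48508; Mn = 0.48508, O = 0.48508.
FeO (M=71.844): mol = 0.12123; Fe = 0.12123, O = 0.12123.
Al2O3 (M=101.961): mol = 0.20233; Al = 0.40466, O = 0.60699.
SiO2 (M=60.083): mol = 0.60749; Si = 0.60749, O = 1.21498.
ΣO = 2.42828; factor = 12/ΣO = 4.94177.
Si apfu = 0.60749 × 4.94177 = 3.002.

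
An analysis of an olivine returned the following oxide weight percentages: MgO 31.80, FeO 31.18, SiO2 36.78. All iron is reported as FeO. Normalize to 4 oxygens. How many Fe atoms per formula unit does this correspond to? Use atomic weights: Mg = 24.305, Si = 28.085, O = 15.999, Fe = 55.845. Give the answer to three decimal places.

MgO (M=40.304): mol = 0.78900; Mg = 0.78900, O = 0.78900.
FeO (M=71.844): mol = 0.43400; Fe = 0.43400, O = 0.43400.
SiO2 (M=60.083): mol = 0.61215; Si = 0.61215, O = 1.22430.
ΣO = 2.44730; factor = 4/ΣO = 1.63445.
Fe apfu = 0.43400 × 1.63445 = 0.709.

0.709 Fe apfu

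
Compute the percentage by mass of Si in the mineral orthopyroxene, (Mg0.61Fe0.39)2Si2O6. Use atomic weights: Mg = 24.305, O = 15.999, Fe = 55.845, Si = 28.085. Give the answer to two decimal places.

24.92 wt%

M((Mg0.61Fe0.39)2Si2O6) = 225.375 g/mol.
Si contributes 2 × 28.085 = 56.170 g per mole.
56.170/225.375 = 0.2492 → 24.92%.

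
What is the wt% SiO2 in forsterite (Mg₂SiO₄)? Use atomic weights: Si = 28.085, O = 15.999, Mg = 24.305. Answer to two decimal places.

42.71 wt%

Formula mass = 140.691 g/mol.
1 Si → 1.0000 mol SiO2 per formula unit; M(SiO2) = 60.083, so SiO2 mass = 60.083 g.
60.083/140.691 × 100 = 42.71 wt%.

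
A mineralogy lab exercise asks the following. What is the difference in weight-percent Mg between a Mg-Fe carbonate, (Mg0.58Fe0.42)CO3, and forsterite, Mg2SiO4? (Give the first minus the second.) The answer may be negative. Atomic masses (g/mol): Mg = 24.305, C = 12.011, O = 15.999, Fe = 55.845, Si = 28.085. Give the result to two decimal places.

First mineral: 14.097 g Mg in 97.560 g formula = 14.45 wt% Mg.
Second mineral: 48.610 g Mg in 140.691 g formula = 34.55 wt% Mg.
14.45% − 34.55% gives a difference of -20.10 percentage points.

-20.10 percentage points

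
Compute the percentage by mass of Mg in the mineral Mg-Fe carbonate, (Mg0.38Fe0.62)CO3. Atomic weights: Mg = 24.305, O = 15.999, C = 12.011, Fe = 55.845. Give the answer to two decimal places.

8.89 mass %

M((Mg0.38Fe0.62)CO3) = 103.868 g/mol.
Mg contributes 0.38 × 24.305 = 9.236 g per mole.
9.236/103.868 = 0.0889 → 8.89%.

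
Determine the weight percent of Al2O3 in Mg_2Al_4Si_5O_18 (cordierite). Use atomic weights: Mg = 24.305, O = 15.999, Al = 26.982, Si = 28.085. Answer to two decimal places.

34.86 wt%

Formula mass = 584.945 g/mol.
4 Al → 2.0000 mol Al2O3 per formula unit; M(Al2O3) = 101.961, so Al2O3 mass = 203.922 g.
203.922/584.945 × 100 = 34.86 wt%.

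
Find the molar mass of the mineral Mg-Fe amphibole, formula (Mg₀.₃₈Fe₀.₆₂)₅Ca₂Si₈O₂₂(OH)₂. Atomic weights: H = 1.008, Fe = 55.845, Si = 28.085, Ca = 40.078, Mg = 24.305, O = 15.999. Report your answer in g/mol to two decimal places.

910.13 g/mol

Mg: 1.90 × 24.305 = 46.1795
Fe: 3.10 × 55.845 = 173.1195
Ca: 2 × 40.078 = 80.1560
Si: 8 × 28.085 = 224.6800
O: 24 × 15.999 = 383.9760
H: 2 × 1.008 = 2.0160
Summing the contributions gives the formula mass.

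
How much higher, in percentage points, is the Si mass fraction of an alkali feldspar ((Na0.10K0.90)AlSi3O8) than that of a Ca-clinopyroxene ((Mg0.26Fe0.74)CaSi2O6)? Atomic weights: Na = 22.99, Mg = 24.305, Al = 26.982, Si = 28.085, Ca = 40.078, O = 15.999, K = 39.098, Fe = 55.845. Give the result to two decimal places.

7.03 percentage points

M((Na0.10K0.90)AlSi3O8) = 276.716 g/mol, so wt% Si = 84.255/276.716 × 100 = 30.45%.
M((Mg0.26Fe0.74)CaSi2O6) = 239.887 g/mol, so wt% Si = 56.170/239.887 × 100 = 23.42%.
30.45 − 23.42 = 7.03 pp.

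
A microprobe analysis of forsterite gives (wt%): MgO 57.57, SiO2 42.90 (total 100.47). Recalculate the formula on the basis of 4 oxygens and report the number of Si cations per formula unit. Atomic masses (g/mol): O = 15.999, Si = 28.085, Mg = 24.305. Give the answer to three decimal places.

MgO (M=40.304): mol = 1.42839; Mg = 1.42839, O = 1.42839.
SiO2 (M=60.083): mol = 0.71401; Si = 0.71401, O = 1.42802.
ΣO = 2.85641; factor = 4/ΣO = 1.40036.
Si apfu = 0.71401 × 1.40036 = 1.000.

1.000 Si apfu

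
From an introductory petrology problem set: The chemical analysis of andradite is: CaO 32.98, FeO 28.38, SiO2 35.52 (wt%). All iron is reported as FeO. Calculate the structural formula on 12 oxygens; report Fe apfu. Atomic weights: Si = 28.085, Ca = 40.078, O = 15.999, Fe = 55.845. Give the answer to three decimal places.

32.98 wt% CaO ÷ 56.077 g/mol = 0.58812 mol, giving 0.58812 Ca and 0.58812 O.
28.38 wt% FeO ÷ 71.844 g/mol = 0.39502 mol, giving 0.39502 Fe and 0.39502 O.
35.52 wt% SiO2 ÷ 60.083 g/mol = 0.59118 mol, giving 0.59118 Si and 1.18236 O.
Oxygen sums to 2.16550; scaling by 12/2.16550 = 5.54145 puts the formula on 12 O.
Fe: 0.39502 × 5.54145 = 2.189 atoms per formula unit.

2.189 Fe apfu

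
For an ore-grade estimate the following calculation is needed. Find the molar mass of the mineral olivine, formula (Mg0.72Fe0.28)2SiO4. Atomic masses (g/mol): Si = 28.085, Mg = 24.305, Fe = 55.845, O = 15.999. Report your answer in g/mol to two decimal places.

Mg: 1.44 × 24.305 = 34.9992
Fe: 0.56 × 55.845 = 31.2732
Si: 1 × 28.085 = 28.0850
O: 4 × 15.999 = 63.9960
Summing the contributions gives the formula mass.

158.35 g/mol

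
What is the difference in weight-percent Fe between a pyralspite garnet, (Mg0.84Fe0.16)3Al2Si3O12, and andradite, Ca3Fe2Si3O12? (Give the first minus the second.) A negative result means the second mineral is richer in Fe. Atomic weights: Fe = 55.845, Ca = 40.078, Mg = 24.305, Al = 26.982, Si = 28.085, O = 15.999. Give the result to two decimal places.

First mineral: 26.806 g Fe in 418.261 g formula = 6.41 wt% Fe.
Second mineral: 111.690 g Fe in 508.167 g formula = 21.98 wt% Fe.
6.41% − 21.98% gives a difference of -15.57 percentage points.

-15.57 percentage points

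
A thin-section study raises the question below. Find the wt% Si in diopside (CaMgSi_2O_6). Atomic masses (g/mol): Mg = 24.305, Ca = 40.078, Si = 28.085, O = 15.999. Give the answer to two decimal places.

25.94 wt%

Molar mass of CaMgSi_2O_6: 1*40.078 + 1*24.305 + 2*28.085 + 6*15.999 = 216.547 g/mol.
Mass of Si per formula unit: 2 × 28.085 = 56.170 g.
Weight fraction Si = 56.170 / 216.547 = 0.2594.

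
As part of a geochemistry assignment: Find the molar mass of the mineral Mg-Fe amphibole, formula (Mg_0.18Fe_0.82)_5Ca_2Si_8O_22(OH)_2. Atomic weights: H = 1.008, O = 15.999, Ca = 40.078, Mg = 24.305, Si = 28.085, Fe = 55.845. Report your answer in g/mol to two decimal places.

941.67 g/mol

The formula mass is the sum 0.90×24.305 + 4.10×55.845 + 2×40.078 + 8×28.085 + 24×15.999 + 2×1.008.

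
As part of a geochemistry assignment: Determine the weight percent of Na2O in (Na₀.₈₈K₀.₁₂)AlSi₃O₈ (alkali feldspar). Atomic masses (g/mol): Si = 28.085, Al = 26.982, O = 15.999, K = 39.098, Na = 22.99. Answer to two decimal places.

Formula mass = 264.152 g/mol.
0.88 Na → 0.4400 mol Na2O per formula unit; M(Na2O) = 61.979, so Na2O mass = 27.271 g.
27.271/264.152 × 100 = 10.32 wt%.

10.32 wt%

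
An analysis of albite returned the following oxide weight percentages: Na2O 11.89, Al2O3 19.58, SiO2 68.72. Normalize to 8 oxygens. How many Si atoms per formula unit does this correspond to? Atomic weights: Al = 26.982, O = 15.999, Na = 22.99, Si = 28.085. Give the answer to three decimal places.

2.995 Si apfu

Na2O: 11.89/61.979 = 0.19184 mol → 0.38368 mol Na, 0.19184 mol O.
Al2O3: 19.58/101.961 = 0.19203 mol → 0.38406 mol Al, 0.57609 mol O.
SiO2: 68.72/60.083 = 1.14375 mol → 1.14375 mol Si, 2.28750 mol O.
Total oxygen = 3.05543 mol. Normalization factor = 8/3.05543 = 2.61829.
Si per 8 O = 1.14375 × 2.61829 = 2.995.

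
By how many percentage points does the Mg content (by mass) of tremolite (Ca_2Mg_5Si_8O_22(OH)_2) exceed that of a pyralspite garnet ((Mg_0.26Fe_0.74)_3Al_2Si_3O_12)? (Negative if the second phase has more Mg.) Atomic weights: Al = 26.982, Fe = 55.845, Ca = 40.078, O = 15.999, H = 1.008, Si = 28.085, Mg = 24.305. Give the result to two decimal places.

Mg in Ca_2Mg_5Si_8O_22(OH)_2: molar mass 812.353 g/mol; 5×24.305 = 121.525 g → 14.96 wt%.
Mg in (Mg_0.26Fe_0.74)_3Al_2Si_3O_12: molar mass 473.141 g/mol; 0.78×24.305 = 18.958 g → 4.01 wt%.
Difference = 14.96 − 4.01 = 10.95 percentage points.

10.95 percentage points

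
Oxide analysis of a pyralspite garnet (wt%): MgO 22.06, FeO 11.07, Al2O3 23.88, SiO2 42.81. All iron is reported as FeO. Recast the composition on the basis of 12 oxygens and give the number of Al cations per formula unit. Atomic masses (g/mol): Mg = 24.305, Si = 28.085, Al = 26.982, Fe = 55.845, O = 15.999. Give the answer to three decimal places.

1.987 Al apfu

MgO (M=40.304): mol = 0.54734; Mg = 0.54734, O = 0.54734.
FeO (M=71.844): mol = 0.15408; Fe = 0.15408, O = 0.15408.
Al2O3 (M=101.961): mol = 0.23421; Al = 0.46842, O = 0.70263.
SiO2 (M=60.083): mol = 0.71251; Si = 0.71251, O = 1.42502.
ΣO = 2.82907; factor = 12/ΣO = 4.24168.
Al apfu = 0.46842 × 4.24168 = 1.987.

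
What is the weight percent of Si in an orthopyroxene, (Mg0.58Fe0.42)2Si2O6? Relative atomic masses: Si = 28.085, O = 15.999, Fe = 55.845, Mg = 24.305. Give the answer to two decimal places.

24.72 mass %

Molar mass of (Mg0.58Fe0.42)2Si2O6: 1.16·24.305 + 0.84·55.845 + 2·28.085 + 6·15.999 = 227.268 g/mol.
Mass of Si per formula unit: 2 × 28.085 = 56.170 g.
Weight fraction Si = 56.170 / 227.268 = 0.2472.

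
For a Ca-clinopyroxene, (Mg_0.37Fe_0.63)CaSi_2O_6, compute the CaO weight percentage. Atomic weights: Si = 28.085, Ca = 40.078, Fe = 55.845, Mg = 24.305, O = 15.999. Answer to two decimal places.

23.72 wt%

Molar mass of (Mg_0.37Fe_0.63)CaSi_2O_6 = 0.37*24.305 + 0.63*55.845 + 1*40.078 + 2*28.085 + 6*15.999 = 236.417 g/mol.
Each formula unit contains 1 Ca, equivalent to 1/1 = 1.0000 mol CaO.
M(CaO) = 1×40.078 + 1×15.999 = 56.077 g/mol.
Mass of CaO per formula unit = 1.0000 × 56.077 = 56.077 g.
CaO wt% = 56.077 / 236.417 × 100 = 23.72%.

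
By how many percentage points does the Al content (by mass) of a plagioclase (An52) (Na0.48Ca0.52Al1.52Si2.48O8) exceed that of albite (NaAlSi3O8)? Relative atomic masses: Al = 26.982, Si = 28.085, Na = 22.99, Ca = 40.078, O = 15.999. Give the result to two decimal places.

First mineral: 41.013 g Al in 270.531 g formula = 15.16 wt% Al.
Second mineral: 26.982 g Al in 262.219 g formula = 10.29 wt% Al.
15.16% − 10.29% gives a difference of 4.87 percentage points.

4.87 percentage points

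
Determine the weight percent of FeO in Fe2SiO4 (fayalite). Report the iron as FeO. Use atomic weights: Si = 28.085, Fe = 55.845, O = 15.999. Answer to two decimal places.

70.51 wt%

M(Fe2SiO4) = 203.771 g/mol; M(FeO) = 71.844 g/mol.
Moles FeO per formula unit = 2 Fe ÷ 1 = 2.0000.
FeO fraction = (2.0000 × 71.844) / 203.771 = 143.688/203.771 = 0.7051.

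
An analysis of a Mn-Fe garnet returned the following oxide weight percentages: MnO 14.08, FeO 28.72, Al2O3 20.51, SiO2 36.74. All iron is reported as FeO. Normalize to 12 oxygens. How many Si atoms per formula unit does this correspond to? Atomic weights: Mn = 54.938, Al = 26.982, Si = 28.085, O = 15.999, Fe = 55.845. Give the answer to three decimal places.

3.026 Si apfu

MnO: 14.08/70.937 = 0.19849 mol → 0.19849 mol Mn, 0.19849 mol O.
FeO: 28.72/71.844 = 0.39976 mol → 0.39976 mol Fe, 0.39976 mol O.
Al2O3: 20.51/101.961 = 0.20116 mol → 0.40232 mol Al, 0.60348 mol O.
SiO2: 36.74/60.083 = 0.61149 mol → 0.61149 mol Si, 1.22298 mol O.
Total oxygen = 2.42471 mol. Normalization factor = 12/2.42471 = 4.94905.
Si per 12 O = 0.61149 × 4.94905 = 3.026.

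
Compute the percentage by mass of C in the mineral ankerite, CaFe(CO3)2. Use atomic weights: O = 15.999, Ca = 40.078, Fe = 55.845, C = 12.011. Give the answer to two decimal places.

11.12 mass %

Formula mass = 1×40.078 + 1×55.845 + 2×12.011 + 6×15.999 = 215.939 g/mol, of which 24.022 g is C.
So C makes up 24.022/215.939 = 0.1112 of the mass, i.e. 11.12%.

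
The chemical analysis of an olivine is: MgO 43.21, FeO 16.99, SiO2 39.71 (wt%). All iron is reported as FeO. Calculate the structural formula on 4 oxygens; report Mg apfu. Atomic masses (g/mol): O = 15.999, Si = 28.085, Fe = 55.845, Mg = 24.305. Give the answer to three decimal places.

43.21 wt% MgO ÷ 40.304 g/mol = 1.07210 mol, giving 1.07210 Mg and 1.07210 O.
16.99 wt% FeO ÷ 71.844 g/mol = 0.23648 mol, giving 0.23648 Fe and 0.23648 O.
39.71 wt% SiO2 ÷ 60.083 g/mol = 0.66092 mol, giving 0.66092 Si and 1.32184 O.
Oxygen sums to 2.63042; scaling by 4/2.63042 = 1.52067 puts the formula on 4 O.
Mg: 1.07210 × 1.52067 = 1.630 atoms per formula unit.

1.630 Mg apfu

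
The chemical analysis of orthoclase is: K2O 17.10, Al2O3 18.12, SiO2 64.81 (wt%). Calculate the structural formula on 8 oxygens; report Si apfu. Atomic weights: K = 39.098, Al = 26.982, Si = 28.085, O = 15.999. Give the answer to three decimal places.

3.005 Si apfu

K2O (M=94.195): mol = 0.18154; K = 0.36308, O = 0.18154.
Al2O3 (M=101.961): mol = 0.17772; Al = 0.35544, O = 0.53316.
SiO2 (M=60.083): mol = 1.07867; Si = 1.07867, O = 2.15734.
ΣO = 2.87204; factor = 8/ΣO = 2.78548.
Si apfu = 1.07867 × 2.78548 = 3.005.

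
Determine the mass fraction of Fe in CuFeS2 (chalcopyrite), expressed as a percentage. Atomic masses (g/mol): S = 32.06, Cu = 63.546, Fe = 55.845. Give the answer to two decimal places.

30.43 weight percent

M(CuFeS2) = 183.511 g/mol.
Fe contributes 1 × 55.845 = 55.845 g per mole.
55.845/183.511 = 0.3043 → 30.43%.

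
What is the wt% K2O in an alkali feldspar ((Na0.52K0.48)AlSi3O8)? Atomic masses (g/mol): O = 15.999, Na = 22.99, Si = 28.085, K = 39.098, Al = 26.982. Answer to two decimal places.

M((Na0.52K0.48)AlSi3O8) = 269.951 g/mol; M(K2O) = 94.195 g/mol.
Moles K2O per formula unit = 0.48 K ÷ 2 = 0.2400.
K2O fraction = (0.2400 × 94.195) / 269.951 = 22.607/269.951 = 0.0837.

8.37 wt%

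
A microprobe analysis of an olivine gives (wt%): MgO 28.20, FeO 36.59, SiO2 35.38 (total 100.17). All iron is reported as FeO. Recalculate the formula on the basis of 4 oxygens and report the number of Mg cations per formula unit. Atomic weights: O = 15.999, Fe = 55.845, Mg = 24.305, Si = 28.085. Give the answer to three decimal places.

1.173 Mg apfu

MgO (M=40.304): mol = 0.69968; Mg = 0.69968, O = 0.69968.
FeO (M=71.844): mol = 0.50930; Fe = 0.50930, O = 0.50930.
SiO2 (M=60.083): mol = 0.58885; Si = 0.58885, O = 1.17770.
ΣO = 2.38668; factor = 4/ΣO = 1.67597.
Mg apfu = 0.69968 × 1.67597 = 1.173.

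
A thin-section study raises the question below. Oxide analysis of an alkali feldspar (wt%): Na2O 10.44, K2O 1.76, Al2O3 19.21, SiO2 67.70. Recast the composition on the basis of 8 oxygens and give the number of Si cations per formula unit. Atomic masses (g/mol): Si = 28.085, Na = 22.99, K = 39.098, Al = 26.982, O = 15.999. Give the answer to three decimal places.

2.999 Si apfu

Na2O: 10.44/61.979 = 0.16844 mol → 0.33688 mol Na, 0.16844 mol O.
K2O: 1.76/94.195 = 0.01868 mol → 0.03736 mol K, 0.01868 mol O.
Al2O3: 19.21/101.961 = 0.18841 mol → 0.37682 mol Al, 0.56523 mol O.
SiO2: 67.70/60.083 = 1.12677 mol → 1.12677 mol Si, 2.25354 mol O.
Total oxygen = 3.00589 mol. Normalization factor = 8/3.00589 = 2.66144.
Si per 8 O = 1.12677 × 2.66144 = 2.999.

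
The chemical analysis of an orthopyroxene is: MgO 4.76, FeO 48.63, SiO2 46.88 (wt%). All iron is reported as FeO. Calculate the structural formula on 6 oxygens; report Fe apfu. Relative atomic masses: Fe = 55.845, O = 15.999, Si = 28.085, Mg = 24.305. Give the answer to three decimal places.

MgO: 4.76/40.304 = 0.11810 mol → 0.11810 mol Mg, 0.11810 mol O.
FeO: 48.63/71.844 = 0.67688 mol → 0.67688 mol Fe, 0.67688 mol O.
SiO2: 46.88/60.083 = 0.78025 mol → 0.78025 mol Si, 1.56050 mol O.
Total oxygen = 2.35548 mol. Normalization factor = 6/2.35548 = 2.54725.
Fe per 6 O = 0.67688 × 2.54725 = 1.724.

1.724 Fe apfu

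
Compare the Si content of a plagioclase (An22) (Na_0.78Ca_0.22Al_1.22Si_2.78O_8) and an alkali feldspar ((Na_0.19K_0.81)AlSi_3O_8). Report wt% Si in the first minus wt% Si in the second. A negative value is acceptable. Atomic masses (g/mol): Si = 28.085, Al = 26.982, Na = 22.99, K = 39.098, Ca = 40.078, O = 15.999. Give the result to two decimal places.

-1.23 percentage points

First mineral: 78.076 g Si in 265.736 g formula = 29.38 wt% Si.
Second mineral: 84.255 g Si in 275.266 g formula = 30.61 wt% Si.
29.38% − 30.61% gives a difference of -1.23 percentage points.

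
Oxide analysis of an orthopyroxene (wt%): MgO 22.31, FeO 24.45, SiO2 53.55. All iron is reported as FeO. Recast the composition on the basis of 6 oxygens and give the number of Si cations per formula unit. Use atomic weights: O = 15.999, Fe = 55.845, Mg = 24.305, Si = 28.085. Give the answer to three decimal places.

MgO (M=40.304): mol = 0.55354; Mg = 0.55354, O = 0.55354.
FeO (M=71.844): mol = 0.34032; Fe = 0.34032, O = 0.34032.
SiO2 (M=60.083): mol = 0.89127; Si = 0.89127, O = 1.78254.
ΣO = 2.67640; factor = 6/ΣO = 2.24182.
Si apfu = 0.89127 × 2.24182 = 1.998.

1.998 Si apfu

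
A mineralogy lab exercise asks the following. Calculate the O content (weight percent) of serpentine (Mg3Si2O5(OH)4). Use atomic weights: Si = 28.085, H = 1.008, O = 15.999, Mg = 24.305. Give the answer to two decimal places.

51.96 weight percent

Molar mass of Mg3Si2O5(OH)4: 3×24.305 + 2×28.085 + 9×15.999 + 4×1.008 = 277.108 g/mol.
Mass of O per formula unit: 9 × 15.999 = 143.991 g.
Weight fraction O = 143.991 / 277.108 = 0.5196.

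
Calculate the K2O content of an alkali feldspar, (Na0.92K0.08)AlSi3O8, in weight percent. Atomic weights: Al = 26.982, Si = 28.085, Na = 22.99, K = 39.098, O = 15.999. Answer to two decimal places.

1.43 wt%

M((Na0.92K0.08)AlSi3O8) = 263.508 g/mol; M(K2O) = 94.195 g/mol.
Moles K2O per formula unit = 0.08 K ÷ 2 = 0.0400.
K2O fraction = (0.0400 × 94.195) / 263.508 = 3.768/263.508 = 0.0143.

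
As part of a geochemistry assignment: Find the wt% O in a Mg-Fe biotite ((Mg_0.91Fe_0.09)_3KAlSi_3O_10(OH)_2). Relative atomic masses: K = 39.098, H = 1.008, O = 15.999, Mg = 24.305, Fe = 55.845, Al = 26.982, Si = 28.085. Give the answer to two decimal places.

45.09 mass %

Molar mass of (Mg_0.91Fe_0.09)_3KAlSi_3O_10(OH)_2: 2.73*24.305 + 0.27*55.845 + 1*39.098 + 1*26.982 + 3*28.085 + 12*15.999 + 2*1.008 = 425.770 g/mol.
Mass of O per formula unit: 12 × 15.999 = 191.988 g.
Weight fraction O = 191.988 / 425.770 = 0.4509.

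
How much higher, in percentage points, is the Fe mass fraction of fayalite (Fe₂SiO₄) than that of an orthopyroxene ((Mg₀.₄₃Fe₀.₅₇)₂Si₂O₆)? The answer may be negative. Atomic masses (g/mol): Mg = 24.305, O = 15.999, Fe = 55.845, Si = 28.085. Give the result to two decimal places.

27.92 percentage points

First mineral: 111.690 g Fe in 203.771 g formula = 54.81 wt% Fe.
Second mineral: 63.663 g Fe in 236.730 g formula = 26.89 wt% Fe.
54.81% − 26.89% gives a difference of 27.92 percentage points.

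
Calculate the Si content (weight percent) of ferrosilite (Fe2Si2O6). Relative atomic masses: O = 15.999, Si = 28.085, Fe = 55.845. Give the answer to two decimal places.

Formula mass = 2×55.845 + 2×28.085 + 6×15.999 = 263.854 g/mol, of which 56.170 g is Si.
So Si makes up 56.170/263.854 = 0.2129 of the mass, i.e. 21.29%.

21.29 weight percent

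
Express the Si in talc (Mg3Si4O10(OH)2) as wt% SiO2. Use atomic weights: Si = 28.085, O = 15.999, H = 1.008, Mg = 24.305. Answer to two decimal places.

Formula mass = 379.259 g/mol.
4 Si → 4.0000 mol SiO2 per formula unit; M(SiO2) = 60.083, so SiO2 mass = 240.332 g.
240.332/379.259 × 100 = 63.37 wt%.

63.37 wt%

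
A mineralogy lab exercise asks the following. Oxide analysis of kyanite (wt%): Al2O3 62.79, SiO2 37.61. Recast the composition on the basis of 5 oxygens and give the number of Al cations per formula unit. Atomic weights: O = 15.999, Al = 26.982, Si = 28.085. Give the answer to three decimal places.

Al2O3 (M=101.961): mol = 0.61582; Al = 1.23164, O = 1.84746.
SiO2 (M=60.083): mol = 0.62597; Si = 0.62597, O = 1.25194.
ΣO = 3.09940; factor = 5/ΣO = 1.61322.
Al apfu = 1.23164 × 1.61322 = 1.987.

1.987 Al apfu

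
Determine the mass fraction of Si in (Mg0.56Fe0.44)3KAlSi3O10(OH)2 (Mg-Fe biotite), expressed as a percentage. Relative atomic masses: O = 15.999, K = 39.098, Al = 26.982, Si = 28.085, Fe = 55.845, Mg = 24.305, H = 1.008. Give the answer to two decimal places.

18.36 weight percent

Molar mass of (Mg0.56Fe0.44)3KAlSi3O10(OH)2: 1.68×24.305 + 1.32×55.845 + 1×39.098 + 1×26.982 + 3×28.085 + 12×15.999 + 2×1.008 = 458.887 g/mol.
Mass of Si per formula unit: 3 × 28.085 = 84.255 g.
Weight fraction Si = 84.255 / 458.887 = 0.1836.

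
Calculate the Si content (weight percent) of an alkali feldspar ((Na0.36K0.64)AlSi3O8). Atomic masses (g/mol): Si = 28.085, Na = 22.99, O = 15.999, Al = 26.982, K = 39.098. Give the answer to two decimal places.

M((Na0.36K0.64)AlSi3O8) = 272.528 g/mol.
Si contributes 3 × 28.085 = 84.255 g per mole.
84.255/272.528 = 0.3092 → 30.92%.

30.92 weight percent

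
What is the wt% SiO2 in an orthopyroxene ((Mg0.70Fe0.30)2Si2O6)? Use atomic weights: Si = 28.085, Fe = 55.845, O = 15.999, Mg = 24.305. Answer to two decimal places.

Molar mass of (Mg0.70Fe0.30)2Si2O6 = 1.40*24.305 + 0.60*55.845 + 2*28.085 + 6*15.999 = 219.698 g/mol.
Each formula unit contains 2 Si, equivalent to 2/1 = 2.0000 mol SiO2.
M(SiO2) = 1×28.085 + 2×15.999 = 60.083 g/mol.
Mass of SiO2 per formula unit = 2.0000 × 60.083 = 120.166 g.
SiO2 wt% = 120.166 / 219.698 × 100 = 54.70%.

54.70 wt%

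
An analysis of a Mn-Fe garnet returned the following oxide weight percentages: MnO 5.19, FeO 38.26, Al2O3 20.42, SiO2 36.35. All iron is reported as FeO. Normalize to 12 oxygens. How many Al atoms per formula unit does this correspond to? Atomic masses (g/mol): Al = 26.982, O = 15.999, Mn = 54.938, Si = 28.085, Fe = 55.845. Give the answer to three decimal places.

MnO (M=70.937): mol = 0.07316; Mn = 0.07316, O = 0.07316.
FeO (M=71.844): mol = 0.53254; Fe = 0.53254, O = 0.53254.
Al2O3 (M=101.961): mol = 0.20027; Al = 0.40054, O = 0.60081.
SiO2 (M=60.083): mol = 0.60500; Si = 0.60500, O = 1.21000.
ΣO = 2.41651; factor = 12/ΣO = 4.96584.
Al apfu = 0.40054 × 4.96584 = 1.989.

1.989 Al apfu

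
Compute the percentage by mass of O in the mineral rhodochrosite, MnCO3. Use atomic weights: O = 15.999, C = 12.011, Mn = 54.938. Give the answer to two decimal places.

41.76 wt%

M(MnCO3) = 114.946 g/mol.
O contributes 3 × 15.999 = 47.997 g per mole.
47.997/114.946 = 0.4176 → 41.76%.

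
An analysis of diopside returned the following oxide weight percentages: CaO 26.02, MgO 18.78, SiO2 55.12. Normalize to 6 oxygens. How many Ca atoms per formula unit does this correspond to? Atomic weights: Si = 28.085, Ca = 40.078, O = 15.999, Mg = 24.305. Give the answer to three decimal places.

1.007 Ca apfu

CaO: 26.02/56.077 = 0.46400 mol → 0.46400 mol Ca, 0.46400 mol O.
MgO: 18.78/40.304 = 0.46596 mol → 0.46596 mol Mg, 0.46596 mol O.
SiO2: 55.12/60.083 = 0.91740 mol → 0.91740 mol Si, 1.83480 mol O.
Total oxygen = 2.76476 mol. Normalization factor = 6/2.76476 = 2.17017.
Ca per 6 O = 0.46400 × 2.17017 = 1.007.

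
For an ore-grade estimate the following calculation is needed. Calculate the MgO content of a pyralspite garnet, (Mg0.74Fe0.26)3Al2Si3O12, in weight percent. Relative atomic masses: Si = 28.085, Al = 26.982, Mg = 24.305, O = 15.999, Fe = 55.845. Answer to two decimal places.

Molar mass of (Mg0.74Fe0.26)3Al2Si3O12 = 2.22*24.305 + 0.78*55.845 + 2*26.982 + 3*28.085 + 12*15.999 = 427.723 g/mol.
Each formula unit contains 2.22 Mg, equivalent to 2.22/1 = 2.2200 mol MgO.
M(MgO) = 1×24.305 + 1×15.999 = 40.304 g/mol.
Mass of MgO per formula unit = 2.2200 × 40.304 = 89.475 g.
MgO wt% = 89.475 / 427.723 × 100 = 20.92%.

20.92 wt%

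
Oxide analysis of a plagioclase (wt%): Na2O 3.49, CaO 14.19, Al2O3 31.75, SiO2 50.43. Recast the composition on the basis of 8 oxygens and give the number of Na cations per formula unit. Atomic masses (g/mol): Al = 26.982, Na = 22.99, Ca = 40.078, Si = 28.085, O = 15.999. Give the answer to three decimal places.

0.308 Na apfu

3.49 wt% Na2O ÷ 61.979 g/mol = 0.05631 mol, giving 0.11262 Na and 0.05631 O.
14.19 wt% CaO ÷ 56.077 g/mol = 0.25304 mol, giving 0.25304 Ca and 0.25304 O.
31.75 wt% Al2O3 ÷ 101.961 g/mol = 0.31139 mol, giving 0.62278 Al and 0.93417 O.
50.43 wt% SiO2 ÷ 60.083 g/mol = 0.83934 mol, giving 0.83934 Si and 1.67868 O.
Oxygen sums to 2.92220; scaling by 8/2.92220 = 2.73766 puts the formula on 8 O.
Na: 0.11262 × 2.73766 = 0.308 atoms per formula unit.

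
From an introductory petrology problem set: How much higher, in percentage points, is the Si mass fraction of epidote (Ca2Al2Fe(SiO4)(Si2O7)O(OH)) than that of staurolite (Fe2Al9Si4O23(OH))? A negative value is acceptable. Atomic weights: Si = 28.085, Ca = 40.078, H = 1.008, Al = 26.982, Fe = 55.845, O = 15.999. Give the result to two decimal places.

Si in Ca2Al2Fe(SiO4)(Si2O7)O(OH): molar mass 483.215 g/mol; 3×28.085 = 84.255 g → 17.44 wt%.
Si in Fe2Al9Si4O23(OH): molar mass 851.852 g/mol; 4×28.085 = 112.340 g → 13.19 wt%.
Difference = 17.44 − 13.19 = 4.25 percentage points.

4.25 percentage points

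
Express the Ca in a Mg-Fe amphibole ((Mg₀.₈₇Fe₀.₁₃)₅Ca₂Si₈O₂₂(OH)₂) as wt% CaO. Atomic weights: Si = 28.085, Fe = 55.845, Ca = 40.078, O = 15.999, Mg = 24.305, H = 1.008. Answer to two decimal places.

M((Mg₀.₈₇Fe₀.₁₃)₅Ca₂Si₈O₂₂(OH)₂) = 832.854 g/mol; M(CaO) = 56.077 g/mol.
Moles CaO per formula unit = 2 Ca ÷ 1 = 2.0000.
CaO fraction = (2.0000 × 56.077) / 832.854 = 112.154/832.854 = 0.1347.

13.47 wt%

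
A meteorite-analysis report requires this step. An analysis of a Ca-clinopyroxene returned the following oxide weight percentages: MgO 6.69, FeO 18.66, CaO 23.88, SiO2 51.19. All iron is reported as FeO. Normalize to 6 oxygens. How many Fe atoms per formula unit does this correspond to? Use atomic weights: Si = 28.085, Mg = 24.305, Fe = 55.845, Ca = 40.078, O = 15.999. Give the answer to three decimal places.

MgO (M=40.304): mol = 0.16599; Mg = 0.16599, O = 0.16599.
FeO (M=71.844): mol = 0.25973; Fe = 0.25973, O = 0.25973.
CaO (M=56.077): mol = 0.42584; Ca = 0.42584, O = 0.42584.
SiO2 (M=60.083): mol = 0.85199; Si = 0.85199, O = 1.70398.
ΣO = 2.55554; factor = 6/ΣO = 2.34784.
Fe apfu = 0.25973 × 2.34784 = 0.610.

0.610 Fe apfu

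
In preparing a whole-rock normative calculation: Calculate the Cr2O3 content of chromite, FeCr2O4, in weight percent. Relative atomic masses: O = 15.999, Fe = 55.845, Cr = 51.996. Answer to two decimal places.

M(FeCr2O4) = 223.833 g/mol; M(Cr2O3) = 151.989 g/mol.
Moles Cr2O3 per formula unit = 2 Cr ÷ 2 = 1.0000.
Cr2O3 fraction = (1.0000 × 151.989) / 223.833 = 151.989/223.833 = 0.6790.

67.90 wt%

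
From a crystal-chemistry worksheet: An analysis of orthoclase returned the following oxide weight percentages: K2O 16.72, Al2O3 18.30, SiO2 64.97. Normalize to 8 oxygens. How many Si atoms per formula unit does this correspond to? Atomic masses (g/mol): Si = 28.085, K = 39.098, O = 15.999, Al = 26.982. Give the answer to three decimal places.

3.005 Si apfu

K2O (M=94.195): mol = 0.17750; K = 0.35500, O = 0.17750.
Al2O3 (M=101.961): mol = 0.17948; Al = 0.35896, O = 0.53844.
SiO2 (M=60.083): mol = 1.08134; Si = 1.08134, O = 2.16268.
ΣO = 2.87862; factor = 8/ΣO = 2.77911.
Si apfu = 1.08134 × 2.77911 = 3.005.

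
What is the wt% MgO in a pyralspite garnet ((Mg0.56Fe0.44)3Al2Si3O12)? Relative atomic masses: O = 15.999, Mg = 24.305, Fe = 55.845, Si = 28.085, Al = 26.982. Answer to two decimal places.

M((Mg0.56Fe0.44)3Al2Si3O12) = 444.755 g/mol; M(MgO) = 40.304 g/mol.
Moles MgO per formula unit = 1.68 Mg ÷ 1 = 1.6800.
MgO fraction = (1.6800 × 40.304) / 444.755 = 67.711/444.755 = 0.1522.

15.22 wt%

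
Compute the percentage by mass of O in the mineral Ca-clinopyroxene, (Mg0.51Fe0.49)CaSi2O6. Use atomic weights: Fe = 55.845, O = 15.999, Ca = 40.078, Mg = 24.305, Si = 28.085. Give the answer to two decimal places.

Molar mass of (Mg0.51Fe0.49)CaSi2O6: 0.51×24.305 + 0.49×55.845 + 1×40.078 + 2×28.085 + 6×15.999 = 232.002 g/mol.
Mass of O per formula unit: 6 × 15.999 = 95.994 g.
Weight fraction O = 95.994 / 232.002 = 0.4138.

41.38 wt%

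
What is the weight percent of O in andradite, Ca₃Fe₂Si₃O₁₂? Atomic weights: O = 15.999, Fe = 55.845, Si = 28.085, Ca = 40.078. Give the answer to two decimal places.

37.78 weight percent

Molar mass of Ca₃Fe₂Si₃O₁₂: 3×40.078 + 2×55.845 + 3×28.085 + 12×15.999 = 508.167 g/mol.
Mass of O per formula unit: 12 × 15.999 = 191.988 g.
Weight fraction O = 191.988 / 508.167 = 0.3778.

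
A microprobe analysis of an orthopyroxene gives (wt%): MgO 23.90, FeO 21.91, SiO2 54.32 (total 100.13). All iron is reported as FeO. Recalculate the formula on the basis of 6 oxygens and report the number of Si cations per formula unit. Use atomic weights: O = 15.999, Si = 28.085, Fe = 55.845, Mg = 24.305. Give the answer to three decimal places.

23.90 wt% MgO ÷ 40.304 g/mol = 0.59299 mol, giving 0.59299 Mg and 0.59299 O.
21.91 wt% FeO ÷ 71.844 g/mol = 0.30497 mol, giving 0.30497 Fe and 0.30497 O.
54.32 wt% SiO2 ÷ 60.083 g/mol = 0.90408 mol, giving 0.90408 Si and 1.80816 O.
Oxygen sums to 2.70612; scaling by 6/2.70612 = 2.21720 puts the formula on 6 O.
Si: 0.90408 × 2.21720 = 2.005 atoms per formula unit.

2.005 Si apfu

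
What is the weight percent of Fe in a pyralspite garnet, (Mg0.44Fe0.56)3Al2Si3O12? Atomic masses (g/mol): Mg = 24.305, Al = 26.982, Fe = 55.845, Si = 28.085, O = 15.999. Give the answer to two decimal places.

20.57 mass %

Molar mass of (Mg0.44Fe0.56)3Al2Si3O12: 1.32·24.305 + 1.68·55.845 + 2·26.982 + 3·28.085 + 12·15.999 = 456.109 g/mol.
Mass of Fe per formula unit: 1.68 × 55.845 = 93.820 g.
Weight fraction Fe = 93.820 / 456.109 = 0.2057.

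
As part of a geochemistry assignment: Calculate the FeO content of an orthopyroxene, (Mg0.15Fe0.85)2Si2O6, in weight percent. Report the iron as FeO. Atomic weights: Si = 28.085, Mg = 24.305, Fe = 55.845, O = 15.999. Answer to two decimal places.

M((Mg0.15Fe0.85)2Si2O6) = 254.392 g/mol; M(FeO) = 71.844 g/mol.
Moles FeO per formula unit = 1.70 Fe ÷ 1 = 1.7000.
FeO fraction = (1.7000 × 71.844) / 254.392 = 122.135/254.392 = 0.4801.

48.01 wt%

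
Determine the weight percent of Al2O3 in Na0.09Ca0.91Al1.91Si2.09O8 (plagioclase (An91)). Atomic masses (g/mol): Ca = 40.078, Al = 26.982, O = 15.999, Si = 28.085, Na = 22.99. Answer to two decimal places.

35.18 wt%

Molar mass of Na0.09Ca0.91Al1.91Si2.09O8 = 0.09·22.99 + 0.91·40.078 + 1.91·26.982 + 2.09·28.085 + 8·15.999 = 276.765 g/mol.
Each formula unit contains 1.91 Al, equivalent to 1.91/2 = 0.9550 mol Al2O3.
M(Al2O3) = 2×26.982 + 3×15.999 = 101.961 g/mol.
Mass of Al2O3 per formula unit = 0.9550 × 101.961 = 97.373 g.
Al2O3 wt% = 97.373 / 276.765 × 100 = 35.18%.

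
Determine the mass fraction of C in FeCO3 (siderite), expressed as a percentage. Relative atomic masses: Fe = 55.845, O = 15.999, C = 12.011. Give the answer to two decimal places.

Formula mass = 1·55.845 + 1·12.011 + 3·15.999 = 115.853 g/mol, of which 12.011 g is C.
So C makes up 12.011/115.853 = 0.1037 of the mass, i.e. 10.37%.

10.37 wt%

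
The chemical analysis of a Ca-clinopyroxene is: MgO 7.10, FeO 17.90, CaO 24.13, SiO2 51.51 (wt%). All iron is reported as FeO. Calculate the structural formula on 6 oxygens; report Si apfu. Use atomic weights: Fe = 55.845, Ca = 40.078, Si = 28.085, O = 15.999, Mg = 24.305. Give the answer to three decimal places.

2.001 Si apfu

MgO (M=40.304): mol = 0.17616; Mg = 0.17616, O = 0.17616.
FeO (M=71.844): mol = 0.24915; Fe = 0.24915, O = 0.24915.
CaO (M=56.077): mol = 0.43030; Ca = 0.43030, O = 0.43030.
SiO2 (M=60.083): mol = 0.85731; Si = 0.85731, O = 1.71462.
ΣO = 2.57023; factor = 6/ΣO = 2.33442.
Si apfu = 0.85731 × 2.33442 = 2.001.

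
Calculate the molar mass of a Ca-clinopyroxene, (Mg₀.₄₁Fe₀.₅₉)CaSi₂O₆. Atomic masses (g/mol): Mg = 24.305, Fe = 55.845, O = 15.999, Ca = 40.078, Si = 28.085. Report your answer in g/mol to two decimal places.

M = 0.41×24.305 + 0.59×55.845 + 1×40.078 + 2×28.085 + 6×15.999

235.16 g/mol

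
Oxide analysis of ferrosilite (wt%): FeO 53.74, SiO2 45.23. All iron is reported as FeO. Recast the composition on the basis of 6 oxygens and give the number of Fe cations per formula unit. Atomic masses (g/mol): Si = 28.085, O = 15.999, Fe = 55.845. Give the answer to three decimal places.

FeO: 53.74/71.844 = 0.74801 mol → 0.74801 mol Fe, 0.74801 mol O.
SiO2: 45.23/60.083 = 0.75279 mol → 0.75279 mol Si, 1.50558 mol O.
Total oxygen = 2.25359 mol. Normalization factor = 6/2.25359 = 2.66242.
Fe per 6 O = 0.74801 × 2.66242 = 1.992.

1.992 Fe apfu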